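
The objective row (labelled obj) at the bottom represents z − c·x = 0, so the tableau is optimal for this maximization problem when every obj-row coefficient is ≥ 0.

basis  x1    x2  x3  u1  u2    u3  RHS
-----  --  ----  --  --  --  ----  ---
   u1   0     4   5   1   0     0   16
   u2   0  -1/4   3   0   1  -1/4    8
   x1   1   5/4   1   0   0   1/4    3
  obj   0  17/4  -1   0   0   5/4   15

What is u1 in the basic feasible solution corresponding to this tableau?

16

u1 is basic (row 1); its value is the RHS of that row, 16.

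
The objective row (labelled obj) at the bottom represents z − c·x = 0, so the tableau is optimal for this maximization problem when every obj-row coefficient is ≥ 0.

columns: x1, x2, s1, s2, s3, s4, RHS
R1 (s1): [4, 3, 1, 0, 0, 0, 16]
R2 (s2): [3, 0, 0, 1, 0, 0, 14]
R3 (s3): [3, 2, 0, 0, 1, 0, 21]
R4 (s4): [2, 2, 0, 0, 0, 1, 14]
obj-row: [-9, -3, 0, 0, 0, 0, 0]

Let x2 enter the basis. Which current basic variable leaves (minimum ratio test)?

s1

Column x2 entries and ratios — s1: 16/3 = 16/3; s2: 0 ≤ 0, skip; s3: 21/2 = 21/2; s4: 14/2 = 7.
Smallest ratio is 16/3 in the row of s1, so s1 leaves.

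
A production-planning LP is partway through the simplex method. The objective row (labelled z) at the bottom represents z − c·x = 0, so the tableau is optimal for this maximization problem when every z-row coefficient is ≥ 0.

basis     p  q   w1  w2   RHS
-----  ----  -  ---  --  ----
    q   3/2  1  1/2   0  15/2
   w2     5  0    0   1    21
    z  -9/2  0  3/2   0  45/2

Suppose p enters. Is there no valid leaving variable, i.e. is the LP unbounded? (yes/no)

Column p has positive entries in row(s) 1, 2, so the ratio test bounds it — not unbounded.

no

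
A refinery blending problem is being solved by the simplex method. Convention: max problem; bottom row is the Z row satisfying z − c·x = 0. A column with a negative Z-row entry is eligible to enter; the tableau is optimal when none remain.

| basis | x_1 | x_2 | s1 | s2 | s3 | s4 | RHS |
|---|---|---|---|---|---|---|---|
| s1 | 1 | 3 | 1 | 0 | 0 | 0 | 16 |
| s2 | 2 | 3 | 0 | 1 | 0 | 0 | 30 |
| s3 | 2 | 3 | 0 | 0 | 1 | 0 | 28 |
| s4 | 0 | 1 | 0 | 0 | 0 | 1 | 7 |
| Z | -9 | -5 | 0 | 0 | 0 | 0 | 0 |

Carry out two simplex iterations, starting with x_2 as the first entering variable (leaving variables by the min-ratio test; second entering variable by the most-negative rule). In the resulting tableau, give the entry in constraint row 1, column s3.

Ratio test on column x_2 — row 1: 16/3 = 16/3; row 2: 30/3 = 10; row 3: 28/3 = 28/3; row 4: 7/1 = 7. Minimum is 16/3 at row 1 (s1 leaves); pivot element 3.
Divide row 1 by 3; eliminate column x_2 from the other rows.
Second iteration: most negative Z-row entry is -22/3 in column x_1, so x_1 enters.
Ratio test on column x_1 — row 1: (16/3)/(1/3) = 16; row 2: 14/1 = 14; row 3: 12/1 = 12; row 4: entry -1/3 ≤ 0. Minimum is 12 at row 3 (s3 leaves); pivot element 1.
Divide row 3 by 1; eliminate column x_1 from the other rows.
After both pivots, the entry at constraint row 1, column s3 is -1/3.

-1/3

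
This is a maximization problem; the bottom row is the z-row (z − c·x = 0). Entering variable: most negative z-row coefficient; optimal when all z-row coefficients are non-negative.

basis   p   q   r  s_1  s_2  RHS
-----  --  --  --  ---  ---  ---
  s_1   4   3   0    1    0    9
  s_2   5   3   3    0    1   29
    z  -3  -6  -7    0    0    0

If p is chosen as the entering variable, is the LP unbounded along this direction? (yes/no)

no

Column p has positive entries in row(s) 1, 2, so the ratio test bounds it — not unbounded.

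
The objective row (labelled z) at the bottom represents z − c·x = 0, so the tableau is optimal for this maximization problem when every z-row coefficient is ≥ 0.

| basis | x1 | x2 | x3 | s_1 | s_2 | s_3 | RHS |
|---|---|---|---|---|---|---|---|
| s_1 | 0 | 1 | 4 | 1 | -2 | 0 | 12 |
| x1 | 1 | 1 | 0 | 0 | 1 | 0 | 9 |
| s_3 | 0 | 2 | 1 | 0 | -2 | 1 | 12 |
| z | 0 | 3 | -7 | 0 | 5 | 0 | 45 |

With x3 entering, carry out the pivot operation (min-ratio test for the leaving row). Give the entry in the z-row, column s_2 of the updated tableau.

Ratio test on column x3 — row 1: 12/4 = 3; row 2: entry 0 ≤ 0; row 3: 12/1 = 12. Minimum is 3 at row 1 (s_1 leaves); pivot element 4.
Divide row 1 by 4; eliminate column x3 from the other rows.
z-row update in column s_2: 5 − (-7)·(-1/2) = 3/2.

3/2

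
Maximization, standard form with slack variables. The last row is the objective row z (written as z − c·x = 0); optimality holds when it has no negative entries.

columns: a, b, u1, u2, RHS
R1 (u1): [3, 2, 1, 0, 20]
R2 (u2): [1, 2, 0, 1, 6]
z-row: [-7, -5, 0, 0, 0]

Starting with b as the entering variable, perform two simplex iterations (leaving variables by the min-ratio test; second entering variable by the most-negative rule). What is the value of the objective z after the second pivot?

Ratio test on column b — row 1: 20/2 = 10; row 2: 6/2 = 3. Minimum is 3 at row 2 (u2 leaves); pivot element 2.
Pivot on row 2; the z-row RHS becomes 0 − (-5)·3 = 15.
Next entering variable (most negative z-row entry -9/2): a.
Ratio test on column a — row 1: 14/2 = 7; row 2: 3/(1/2) = 6. Minimum is 6 at row 2 (b leaves); pivot element 1/2.
After the second pivot the z-row RHS is 15 − (-9/2)·6 = 42.

42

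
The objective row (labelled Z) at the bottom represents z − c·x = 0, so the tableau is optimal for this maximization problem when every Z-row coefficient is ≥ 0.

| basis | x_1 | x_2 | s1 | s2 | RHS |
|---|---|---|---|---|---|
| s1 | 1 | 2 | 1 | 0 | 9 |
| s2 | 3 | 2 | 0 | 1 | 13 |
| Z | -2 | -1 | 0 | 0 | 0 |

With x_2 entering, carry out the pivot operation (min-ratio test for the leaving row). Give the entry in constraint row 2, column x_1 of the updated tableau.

2

Ratio test on column x_2 — row 1: 9/2 = 9/2; row 2: 13/2 = 13/2. Minimum is 9/2 at row 1 (s1 leaves); pivot element 2.
Divide row 1 by 2; eliminate column x_2 from the other rows.
Row 2 update in column x_1: 3 − 2·(1/2) = 2.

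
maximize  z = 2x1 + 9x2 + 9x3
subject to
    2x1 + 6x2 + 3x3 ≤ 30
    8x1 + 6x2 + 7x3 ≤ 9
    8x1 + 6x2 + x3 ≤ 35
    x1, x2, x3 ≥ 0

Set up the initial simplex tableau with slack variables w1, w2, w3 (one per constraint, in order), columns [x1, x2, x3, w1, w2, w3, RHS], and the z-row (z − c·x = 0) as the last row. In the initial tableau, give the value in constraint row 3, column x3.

Constraint 3 has coefficient 1 on x3.

1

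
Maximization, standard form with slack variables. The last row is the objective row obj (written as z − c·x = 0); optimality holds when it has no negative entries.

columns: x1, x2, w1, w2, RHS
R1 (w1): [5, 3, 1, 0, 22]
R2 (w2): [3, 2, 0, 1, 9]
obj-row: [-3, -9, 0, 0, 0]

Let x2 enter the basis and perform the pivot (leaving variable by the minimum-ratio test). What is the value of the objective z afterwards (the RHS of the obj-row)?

81/2

Ratio test on column x2 — row 1: 22/3 = 22/3; row 2: 9/2 = 9/2. Minimum is 9/2 at row 2 (w2 leaves); pivot element 2.
Pivot on row 2; the obj-row RHS becomes 0 − (-9)·(9/2) = 81/2.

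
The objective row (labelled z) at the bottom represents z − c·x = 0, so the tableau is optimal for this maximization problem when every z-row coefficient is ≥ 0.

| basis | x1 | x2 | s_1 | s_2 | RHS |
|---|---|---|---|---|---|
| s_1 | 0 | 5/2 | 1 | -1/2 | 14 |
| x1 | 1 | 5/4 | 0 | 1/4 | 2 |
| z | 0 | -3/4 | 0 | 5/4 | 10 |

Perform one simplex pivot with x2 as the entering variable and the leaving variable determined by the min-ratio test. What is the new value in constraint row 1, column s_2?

Ratio test on column x2 — row 1: 14/(5/2) = 28/5; row 2: 2/(5/4) = 8/5. Minimum is 8/5 at row 2 (x1 leaves); pivot element 5/4.
Divide row 2 by 5/4; eliminate column x2 from the other rows.
Row 1 update in column s_2: -1/2 − (5/2)·(1/5) = -1.

-1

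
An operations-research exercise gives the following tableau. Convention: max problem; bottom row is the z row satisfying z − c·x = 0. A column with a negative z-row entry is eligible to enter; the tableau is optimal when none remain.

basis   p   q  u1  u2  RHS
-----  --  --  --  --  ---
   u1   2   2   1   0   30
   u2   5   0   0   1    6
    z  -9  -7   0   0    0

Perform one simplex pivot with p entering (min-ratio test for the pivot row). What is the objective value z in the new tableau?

54/5

Ratio test on column p — row 1: 30/2 = 15; row 2: 6/5 = 6/5. Minimum is 6/5 at row 2 (u2 leaves); pivot element 5.
Pivot on row 2; the z-row RHS becomes 0 − (-9)·(6/5) = 54/5.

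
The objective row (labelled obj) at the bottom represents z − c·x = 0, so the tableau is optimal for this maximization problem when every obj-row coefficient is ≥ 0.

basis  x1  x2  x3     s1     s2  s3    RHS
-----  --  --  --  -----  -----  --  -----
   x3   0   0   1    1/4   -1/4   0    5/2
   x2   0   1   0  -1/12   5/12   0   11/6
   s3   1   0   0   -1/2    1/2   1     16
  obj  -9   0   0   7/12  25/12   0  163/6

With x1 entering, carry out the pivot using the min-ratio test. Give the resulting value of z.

Ratio test on column x1 — row 1: entry 0 ≤ 0; row 2: entry 0 ≤ 0; row 3: 16/1 = 16. Minimum is 16 at row 3 (s3 leaves); pivot element 1.
Pivot on row 3; the obj-row RHS becomes 163/6 − (-9)·16 = 1027/6.

1027/6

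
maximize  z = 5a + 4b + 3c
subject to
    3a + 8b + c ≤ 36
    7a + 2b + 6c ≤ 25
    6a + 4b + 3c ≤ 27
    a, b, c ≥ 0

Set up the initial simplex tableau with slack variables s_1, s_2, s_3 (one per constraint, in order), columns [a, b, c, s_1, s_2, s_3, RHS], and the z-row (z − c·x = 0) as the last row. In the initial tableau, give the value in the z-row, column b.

-4

The z-row carries the negated objective coefficients: the b entry is -4.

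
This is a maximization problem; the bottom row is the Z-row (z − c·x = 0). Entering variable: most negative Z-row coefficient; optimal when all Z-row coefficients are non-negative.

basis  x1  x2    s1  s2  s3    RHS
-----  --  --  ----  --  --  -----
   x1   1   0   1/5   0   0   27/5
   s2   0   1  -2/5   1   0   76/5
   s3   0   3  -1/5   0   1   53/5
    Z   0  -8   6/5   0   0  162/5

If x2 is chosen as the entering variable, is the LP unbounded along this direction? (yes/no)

no

Column x2 has positive entries in row(s) 2, 3, so the ratio test bounds it — not unbounded.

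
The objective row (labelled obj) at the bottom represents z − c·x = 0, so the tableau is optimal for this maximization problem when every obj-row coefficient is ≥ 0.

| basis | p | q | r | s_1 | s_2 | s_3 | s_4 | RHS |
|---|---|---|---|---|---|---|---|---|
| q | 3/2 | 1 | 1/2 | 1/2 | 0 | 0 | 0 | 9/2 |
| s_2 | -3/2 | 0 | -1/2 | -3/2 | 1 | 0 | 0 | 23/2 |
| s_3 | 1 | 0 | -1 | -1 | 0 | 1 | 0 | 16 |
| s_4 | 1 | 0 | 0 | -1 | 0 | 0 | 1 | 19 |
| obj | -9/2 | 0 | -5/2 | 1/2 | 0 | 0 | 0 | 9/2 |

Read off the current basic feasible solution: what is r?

0

r is not in the basis, so in the current basic feasible solution r = 0.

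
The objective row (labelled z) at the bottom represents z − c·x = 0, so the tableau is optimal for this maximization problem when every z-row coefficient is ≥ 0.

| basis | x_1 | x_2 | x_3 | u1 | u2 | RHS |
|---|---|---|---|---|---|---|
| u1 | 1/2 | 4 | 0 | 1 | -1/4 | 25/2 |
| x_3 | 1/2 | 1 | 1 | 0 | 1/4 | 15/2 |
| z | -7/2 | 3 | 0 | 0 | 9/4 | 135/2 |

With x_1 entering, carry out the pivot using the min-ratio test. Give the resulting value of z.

120

Ratio test on column x_1 — row 1: (25/2)/(1/2) = 25; row 2: (15/2)/(1/2) = 15. Minimum is 15 at row 2 (x_3 leaves); pivot element 1/2.
Pivot on row 2; the z-row RHS becomes 135/2 − (-7/2)·15 = 120.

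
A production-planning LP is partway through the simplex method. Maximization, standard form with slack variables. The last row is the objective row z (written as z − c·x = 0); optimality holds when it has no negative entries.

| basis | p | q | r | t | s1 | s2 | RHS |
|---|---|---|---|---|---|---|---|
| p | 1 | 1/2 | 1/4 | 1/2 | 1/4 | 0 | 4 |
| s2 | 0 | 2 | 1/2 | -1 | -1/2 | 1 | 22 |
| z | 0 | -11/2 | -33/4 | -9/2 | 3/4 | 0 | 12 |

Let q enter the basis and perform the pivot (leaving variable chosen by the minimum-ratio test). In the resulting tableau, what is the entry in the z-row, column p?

11

Ratio test on column q — row 1: 4/(1/2) = 8; row 2: 22/2 = 11. Minimum is 8 at row 1 (p leaves); pivot element 1/2.
Divide row 1 by 1/2; eliminate column q from the other rows.
z-row update in column p: 0 − (-11/2)·2 = 11.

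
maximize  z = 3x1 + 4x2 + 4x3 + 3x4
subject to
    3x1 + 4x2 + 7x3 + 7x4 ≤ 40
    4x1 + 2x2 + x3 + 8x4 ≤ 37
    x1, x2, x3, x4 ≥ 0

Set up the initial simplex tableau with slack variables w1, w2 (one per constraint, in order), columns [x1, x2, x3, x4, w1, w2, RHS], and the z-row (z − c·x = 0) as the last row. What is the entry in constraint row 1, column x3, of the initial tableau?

7

Constraint 1 has coefficient 7 on x3.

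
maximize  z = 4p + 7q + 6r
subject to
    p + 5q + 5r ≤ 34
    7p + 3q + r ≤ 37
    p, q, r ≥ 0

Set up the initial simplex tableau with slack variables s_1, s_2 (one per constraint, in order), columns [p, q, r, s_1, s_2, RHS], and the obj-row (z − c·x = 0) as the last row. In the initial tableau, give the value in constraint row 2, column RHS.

The RHS of constraint 2 is b_2 = 37.

37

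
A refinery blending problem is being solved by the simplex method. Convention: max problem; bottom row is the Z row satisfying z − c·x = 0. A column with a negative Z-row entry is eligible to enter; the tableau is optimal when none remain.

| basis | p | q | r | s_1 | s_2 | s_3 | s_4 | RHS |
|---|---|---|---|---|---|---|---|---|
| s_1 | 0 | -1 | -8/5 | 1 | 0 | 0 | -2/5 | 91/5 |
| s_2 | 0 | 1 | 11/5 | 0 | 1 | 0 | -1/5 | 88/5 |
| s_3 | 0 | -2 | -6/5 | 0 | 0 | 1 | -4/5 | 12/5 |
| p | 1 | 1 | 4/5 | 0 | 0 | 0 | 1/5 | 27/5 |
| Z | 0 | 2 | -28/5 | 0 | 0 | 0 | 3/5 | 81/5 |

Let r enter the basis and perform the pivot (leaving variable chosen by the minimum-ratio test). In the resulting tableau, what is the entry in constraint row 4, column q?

Ratio test on column r — row 1: entry -8/5 ≤ 0; row 2: (88/5)/(11/5) = 8; row 3: entry -6/5 ≤ 0; row 4: (27/5)/(4/5) = 27/4. Minimum is 27/4 at row 4 (p leaves); pivot element 4/5.
Divide row 4 by 4/5; eliminate column r from the other rows.
In the new row 4, the q entry is the old entry divided by the pivot: 1/(4/5) = 5/4.

5/4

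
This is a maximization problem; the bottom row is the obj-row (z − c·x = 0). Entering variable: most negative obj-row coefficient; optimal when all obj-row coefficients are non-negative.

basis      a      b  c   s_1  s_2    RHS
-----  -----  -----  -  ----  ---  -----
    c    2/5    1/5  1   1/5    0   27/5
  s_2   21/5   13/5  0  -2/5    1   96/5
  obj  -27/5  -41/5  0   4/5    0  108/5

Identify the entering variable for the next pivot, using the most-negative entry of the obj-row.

Negative obj-row entries: a: -27/5, b: -41/5.
The most negative is -41/5 in column b, so b enters.

b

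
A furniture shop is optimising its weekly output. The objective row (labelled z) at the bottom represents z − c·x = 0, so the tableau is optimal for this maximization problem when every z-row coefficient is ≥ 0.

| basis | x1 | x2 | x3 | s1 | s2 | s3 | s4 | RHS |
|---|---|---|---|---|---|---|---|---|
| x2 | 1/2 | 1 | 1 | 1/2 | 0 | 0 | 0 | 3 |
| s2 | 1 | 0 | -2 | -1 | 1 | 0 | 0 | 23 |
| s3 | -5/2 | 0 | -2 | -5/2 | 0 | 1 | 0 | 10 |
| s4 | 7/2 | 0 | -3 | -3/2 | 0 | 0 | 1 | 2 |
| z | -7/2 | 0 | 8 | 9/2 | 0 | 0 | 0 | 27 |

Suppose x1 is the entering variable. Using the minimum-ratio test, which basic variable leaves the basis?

Column x1 entries and ratios — x2: 3/(1/2) = 6; s2: 23/1 = 23; s3: -5/2 ≤ 0, skip; s4: 2/(7/2) = 4/7.
Smallest ratio is 4/7 in the row of s4, so s4 leaves.

s4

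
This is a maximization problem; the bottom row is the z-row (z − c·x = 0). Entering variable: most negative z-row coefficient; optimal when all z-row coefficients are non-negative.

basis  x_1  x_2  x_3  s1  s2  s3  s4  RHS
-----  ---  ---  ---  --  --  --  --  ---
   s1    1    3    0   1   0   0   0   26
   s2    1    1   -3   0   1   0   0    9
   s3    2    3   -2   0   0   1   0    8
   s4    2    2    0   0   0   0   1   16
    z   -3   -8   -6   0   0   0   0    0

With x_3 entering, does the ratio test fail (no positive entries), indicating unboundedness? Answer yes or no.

yes

Every constraint-row entry in column x_3 is ≤ 0, so increasing x_3 is unbounded.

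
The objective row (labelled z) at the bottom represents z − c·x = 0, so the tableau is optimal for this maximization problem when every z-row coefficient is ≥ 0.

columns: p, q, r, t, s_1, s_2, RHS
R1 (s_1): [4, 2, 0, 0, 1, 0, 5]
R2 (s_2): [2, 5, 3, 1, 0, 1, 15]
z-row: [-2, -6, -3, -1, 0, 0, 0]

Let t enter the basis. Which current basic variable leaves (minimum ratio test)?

s_2

Column t entries and ratios — s_1: 0 ≤ 0, skip; s_2: 15/1 = 15.
Smallest ratio is 15 in the row of s_2, so s_2 leaves.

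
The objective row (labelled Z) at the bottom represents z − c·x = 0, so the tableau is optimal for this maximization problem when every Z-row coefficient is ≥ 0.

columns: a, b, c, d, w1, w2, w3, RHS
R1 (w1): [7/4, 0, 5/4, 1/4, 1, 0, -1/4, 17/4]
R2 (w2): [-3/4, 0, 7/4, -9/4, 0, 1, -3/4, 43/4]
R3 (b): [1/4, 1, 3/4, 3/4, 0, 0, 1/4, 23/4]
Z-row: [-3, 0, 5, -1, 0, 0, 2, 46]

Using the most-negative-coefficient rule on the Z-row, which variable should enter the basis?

Negative Z-row entries: a: -3, d: -1.
The most negative is -3 in column a, so a enters.

a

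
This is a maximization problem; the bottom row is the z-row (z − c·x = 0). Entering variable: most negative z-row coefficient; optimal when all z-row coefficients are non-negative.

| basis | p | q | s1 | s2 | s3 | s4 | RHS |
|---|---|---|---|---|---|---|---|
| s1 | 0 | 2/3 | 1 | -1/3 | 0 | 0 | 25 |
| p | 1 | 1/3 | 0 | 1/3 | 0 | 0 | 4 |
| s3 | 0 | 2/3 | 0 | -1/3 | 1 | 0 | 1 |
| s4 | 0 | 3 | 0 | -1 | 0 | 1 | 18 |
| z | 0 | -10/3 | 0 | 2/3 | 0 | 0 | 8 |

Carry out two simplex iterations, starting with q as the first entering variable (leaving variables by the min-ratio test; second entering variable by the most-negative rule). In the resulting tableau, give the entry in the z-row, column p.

Ratio test on column q — row 1: 25/(2/3) = 75/2; row 2: 4/(1/3) = 12; row 3: 1/(2/3) = 3/2; row 4: 18/3 = 6. Minimum is 3/2 at row 3 (s3 leaves); pivot element 2/3.
Divide row 3 by 2/3; eliminate column q from the other rows.
Second iteration: most negative z-row entry is -1 in column s2, so s2 enters.
Ratio test on column s2 — row 1: entry 0 ≤ 0; row 2: (7/2)/(1/2) = 7; row 3: entry -1/2 ≤ 0; row 4: (27/2)/(1/2) = 27. Minimum is 7 at row 2 (p leaves); pivot element 1/2.
Divide row 2 by 1/2; eliminate column s2 from the other rows.
After both pivots, the entry at the z-row, column p is 2.

2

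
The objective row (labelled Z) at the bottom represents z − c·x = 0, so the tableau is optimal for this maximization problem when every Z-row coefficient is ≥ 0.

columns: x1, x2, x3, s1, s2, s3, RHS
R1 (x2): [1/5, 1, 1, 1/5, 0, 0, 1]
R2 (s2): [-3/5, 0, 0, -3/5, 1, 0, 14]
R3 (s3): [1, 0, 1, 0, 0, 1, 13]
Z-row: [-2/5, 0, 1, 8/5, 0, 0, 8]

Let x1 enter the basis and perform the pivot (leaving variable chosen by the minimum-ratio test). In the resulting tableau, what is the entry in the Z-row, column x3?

Ratio test on column x1 — row 1: 1/(1/5) = 5; row 2: entry -3/5 ≤ 0; row 3: 13/1 = 13. Minimum is 5 at row 1 (x2 leaves); pivot element 1/5.
Divide row 1 by 1/5; eliminate column x1 from the other rows.
Z-row update in column x3: 1 − (-2/5)·5 = 3.

3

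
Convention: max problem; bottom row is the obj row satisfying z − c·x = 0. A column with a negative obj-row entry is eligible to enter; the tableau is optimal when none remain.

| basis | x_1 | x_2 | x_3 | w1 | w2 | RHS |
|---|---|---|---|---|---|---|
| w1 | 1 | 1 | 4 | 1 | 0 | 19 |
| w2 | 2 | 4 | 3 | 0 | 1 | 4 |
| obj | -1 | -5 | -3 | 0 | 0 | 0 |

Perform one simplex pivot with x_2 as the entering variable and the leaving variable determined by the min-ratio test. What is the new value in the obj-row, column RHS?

Ratio test on column x_2 — row 1: 19/1 = 19; row 2: 4/4 = 1. Minimum is 1 at row 2 (w2 leaves); pivot element 4.
Divide row 2 by 4; eliminate column x_2 from the other rows.
obj-row update in column RHS: 0 − (-5)·1 = 5.

5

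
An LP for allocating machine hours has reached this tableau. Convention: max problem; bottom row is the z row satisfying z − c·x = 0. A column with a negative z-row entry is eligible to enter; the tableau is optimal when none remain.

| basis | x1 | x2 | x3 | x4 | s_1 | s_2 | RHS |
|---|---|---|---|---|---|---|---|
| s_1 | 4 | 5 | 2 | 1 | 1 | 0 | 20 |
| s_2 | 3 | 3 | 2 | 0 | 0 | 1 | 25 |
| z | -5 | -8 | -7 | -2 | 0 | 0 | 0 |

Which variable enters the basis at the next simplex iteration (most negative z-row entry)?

x2

Negative z-row entries: x1: -5, x2: -8, x3: -7, x4: -2.
The most negative is -8 in column x2, so x2 enters.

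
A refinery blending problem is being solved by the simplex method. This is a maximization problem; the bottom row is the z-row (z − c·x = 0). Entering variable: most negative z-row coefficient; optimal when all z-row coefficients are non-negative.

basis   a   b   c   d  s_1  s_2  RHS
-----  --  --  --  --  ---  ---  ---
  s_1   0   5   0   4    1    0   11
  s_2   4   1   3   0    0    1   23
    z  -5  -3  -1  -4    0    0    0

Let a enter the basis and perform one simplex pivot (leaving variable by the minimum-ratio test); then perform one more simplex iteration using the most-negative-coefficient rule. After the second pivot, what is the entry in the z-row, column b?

13/4

Ratio test on column a — row 1: entry 0 ≤ 0; row 2: 23/4 = 23/4. Minimum is 23/4 at row 2 (s_2 leaves); pivot element 4.
Divide row 2 by 4; eliminate column a from the other rows.
Second iteration: most negative z-row entry is -4 in column d, so d enters.
Ratio test on column d — row 1: 11/4 = 11/4; row 2: entry 0 ≤ 0. Minimum is 11/4 at row 1 (s_1 leaves); pivot element 4.
Divide row 1 by 4; eliminate column d from the other rows.
After both pivots, the entry at the z-row, column b is 13/4.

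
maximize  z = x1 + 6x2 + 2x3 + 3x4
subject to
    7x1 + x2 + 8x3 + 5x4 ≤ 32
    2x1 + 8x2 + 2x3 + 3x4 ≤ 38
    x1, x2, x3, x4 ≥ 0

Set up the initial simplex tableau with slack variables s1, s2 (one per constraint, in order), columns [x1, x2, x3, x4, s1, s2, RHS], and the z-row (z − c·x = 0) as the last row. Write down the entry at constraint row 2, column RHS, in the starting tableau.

The RHS of constraint 2 is b_2 = 38.

38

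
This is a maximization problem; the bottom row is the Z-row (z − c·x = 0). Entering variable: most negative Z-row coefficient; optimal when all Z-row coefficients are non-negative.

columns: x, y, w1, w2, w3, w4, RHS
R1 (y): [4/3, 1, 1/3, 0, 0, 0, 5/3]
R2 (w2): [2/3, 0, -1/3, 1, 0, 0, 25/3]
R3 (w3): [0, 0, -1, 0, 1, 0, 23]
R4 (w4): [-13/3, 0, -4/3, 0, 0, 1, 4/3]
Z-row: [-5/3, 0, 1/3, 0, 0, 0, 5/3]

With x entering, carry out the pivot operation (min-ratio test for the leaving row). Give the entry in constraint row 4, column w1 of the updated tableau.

-1/4

Ratio test on column x — row 1: (5/3)/(4/3) = 5/4; row 2: (25/3)/(2/3) = 25/2; row 3: entry 0 ≤ 0; row 4: entry -13/3 ≤ 0. Minimum is 5/4 at row 1 (y leaves); pivot element 4/3.
Divide row 1 by 4/3; eliminate column x from the other rows.
Row 4 update in column w1: -4/3 − (-13/3)·(1/4) = -1/4.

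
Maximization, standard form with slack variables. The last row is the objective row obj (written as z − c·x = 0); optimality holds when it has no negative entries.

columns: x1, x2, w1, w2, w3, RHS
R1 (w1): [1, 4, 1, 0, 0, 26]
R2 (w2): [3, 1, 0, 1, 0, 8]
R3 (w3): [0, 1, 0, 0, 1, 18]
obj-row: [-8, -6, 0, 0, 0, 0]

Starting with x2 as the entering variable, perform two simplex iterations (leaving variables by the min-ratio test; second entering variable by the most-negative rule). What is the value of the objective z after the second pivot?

468/11

Ratio test on column x2 — row 1: 26/4 = 13/2; row 2: 8/1 = 8; row 3: 18/1 = 18. Minimum is 13/2 at row 1 (w1 leaves); pivot element 4.
Pivot on row 1; the obj-row RHS becomes 0 − (-6)·(13/2) = 39.
Next entering variable (most negative obj-row entry -13/2): x1.
Ratio test on column x1 — row 1: (13/2)/(1/4) = 26; row 2: (3/2)/(11/4) = 6/11; row 3: entry -1/4 ≤ 0. Minimum is 6/11 at row 2 (w2 leaves); pivot element 11/4.
After the second pivot the obj-row RHS is 39 − (-13/2)·(6/11) = 468/11.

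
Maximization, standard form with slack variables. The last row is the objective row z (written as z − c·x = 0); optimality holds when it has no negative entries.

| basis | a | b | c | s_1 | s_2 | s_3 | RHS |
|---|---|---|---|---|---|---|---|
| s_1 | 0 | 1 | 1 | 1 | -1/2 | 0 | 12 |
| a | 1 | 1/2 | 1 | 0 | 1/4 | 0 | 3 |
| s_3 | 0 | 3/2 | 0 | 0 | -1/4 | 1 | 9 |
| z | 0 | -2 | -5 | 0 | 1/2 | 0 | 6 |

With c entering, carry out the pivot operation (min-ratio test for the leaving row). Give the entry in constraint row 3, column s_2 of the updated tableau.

Ratio test on column c — row 1: 12/1 = 12; row 2: 3/1 = 3; row 3: entry 0 ≤ 0. Minimum is 3 at row 2 (a leaves); pivot element 1.
Divide row 2 by 1; eliminate column c from the other rows.
Row 3 update in column s_2: -1/4 − 0·(1/4) = -1/4.

-1/4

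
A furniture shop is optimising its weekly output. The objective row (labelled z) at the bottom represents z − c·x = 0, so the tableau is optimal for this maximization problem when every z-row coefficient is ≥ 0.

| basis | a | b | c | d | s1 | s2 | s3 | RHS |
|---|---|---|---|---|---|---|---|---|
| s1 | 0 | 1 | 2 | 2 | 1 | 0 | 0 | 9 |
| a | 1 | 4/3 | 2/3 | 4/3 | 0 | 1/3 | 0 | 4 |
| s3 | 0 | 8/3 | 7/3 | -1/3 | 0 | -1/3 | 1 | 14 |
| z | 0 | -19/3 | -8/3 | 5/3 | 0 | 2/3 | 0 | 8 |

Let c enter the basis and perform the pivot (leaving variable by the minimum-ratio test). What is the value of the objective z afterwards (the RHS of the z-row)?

Ratio test on column c — row 1: 9/2 = 9/2; row 2: 4/(2/3) = 6; row 3: 14/(7/3) = 6. Minimum is 9/2 at row 1 (s1 leaves); pivot element 2.
Pivot on row 1; the z-row RHS becomes 8 − (-8/3)·(9/2) = 20.

20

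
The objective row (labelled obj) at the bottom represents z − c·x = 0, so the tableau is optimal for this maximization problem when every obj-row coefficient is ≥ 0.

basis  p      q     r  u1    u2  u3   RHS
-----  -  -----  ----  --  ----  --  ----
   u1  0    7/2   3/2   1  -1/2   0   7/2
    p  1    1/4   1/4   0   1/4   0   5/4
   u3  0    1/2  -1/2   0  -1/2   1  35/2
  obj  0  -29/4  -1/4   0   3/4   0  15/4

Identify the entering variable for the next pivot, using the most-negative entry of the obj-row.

Negative obj-row entries: q: -29/4, r: -1/4.
The most negative is -29/4 in column q, so q enters.

q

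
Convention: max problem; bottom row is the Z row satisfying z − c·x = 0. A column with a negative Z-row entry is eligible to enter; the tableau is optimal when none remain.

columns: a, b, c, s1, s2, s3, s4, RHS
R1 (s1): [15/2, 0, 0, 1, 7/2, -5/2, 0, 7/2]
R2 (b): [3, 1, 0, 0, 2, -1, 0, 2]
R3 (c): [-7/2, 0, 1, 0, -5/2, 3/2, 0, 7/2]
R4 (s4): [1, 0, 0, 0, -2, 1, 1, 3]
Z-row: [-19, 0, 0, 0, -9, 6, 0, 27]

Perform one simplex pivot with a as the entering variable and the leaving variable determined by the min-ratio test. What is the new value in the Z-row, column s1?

38/15

Ratio test on column a — row 1: (7/2)/(15/2) = 7/15; row 2: 2/3 = 2/3; row 3: entry -7/2 ≤ 0; row 4: 3/1 = 3. Minimum is 7/15 at row 1 (s1 leaves); pivot element 15/2.
Divide row 1 by 15/2; eliminate column a from the other rows.
Z-row update in column s1: 0 − (-19)·(2/15) = 38/15.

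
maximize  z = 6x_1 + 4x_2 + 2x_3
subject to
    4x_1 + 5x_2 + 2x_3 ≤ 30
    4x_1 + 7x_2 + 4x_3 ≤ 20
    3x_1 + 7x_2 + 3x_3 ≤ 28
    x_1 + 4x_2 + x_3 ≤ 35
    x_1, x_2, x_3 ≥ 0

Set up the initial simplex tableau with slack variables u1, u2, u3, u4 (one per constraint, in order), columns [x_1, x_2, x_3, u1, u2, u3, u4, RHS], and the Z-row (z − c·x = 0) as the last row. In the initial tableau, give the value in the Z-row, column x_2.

-4

The Z-row carries the negated objective coefficients: the x_2 entry is -4.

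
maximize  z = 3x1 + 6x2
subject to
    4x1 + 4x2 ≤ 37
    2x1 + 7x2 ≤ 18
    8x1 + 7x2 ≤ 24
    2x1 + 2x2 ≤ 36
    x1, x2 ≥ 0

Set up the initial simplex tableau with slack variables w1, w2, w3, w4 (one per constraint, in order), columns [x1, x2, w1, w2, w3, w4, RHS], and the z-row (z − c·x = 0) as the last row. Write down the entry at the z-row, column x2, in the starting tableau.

-6

The z-row carries the negated objective coefficients: the x2 entry is -6.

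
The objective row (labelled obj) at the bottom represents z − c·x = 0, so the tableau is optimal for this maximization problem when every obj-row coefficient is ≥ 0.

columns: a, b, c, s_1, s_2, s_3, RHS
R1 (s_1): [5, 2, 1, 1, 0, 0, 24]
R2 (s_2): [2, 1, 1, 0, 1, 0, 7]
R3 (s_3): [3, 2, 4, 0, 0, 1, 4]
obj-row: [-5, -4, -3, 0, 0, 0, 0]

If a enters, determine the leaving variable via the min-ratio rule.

s_3

Column a entries and ratios — s_1: 24/5 = 24/5; s_2: 7/2 = 7/2; s_3: 4/3 = 4/3.
Smallest ratio is 4/3 in the row of s_3, so s_3 leaves.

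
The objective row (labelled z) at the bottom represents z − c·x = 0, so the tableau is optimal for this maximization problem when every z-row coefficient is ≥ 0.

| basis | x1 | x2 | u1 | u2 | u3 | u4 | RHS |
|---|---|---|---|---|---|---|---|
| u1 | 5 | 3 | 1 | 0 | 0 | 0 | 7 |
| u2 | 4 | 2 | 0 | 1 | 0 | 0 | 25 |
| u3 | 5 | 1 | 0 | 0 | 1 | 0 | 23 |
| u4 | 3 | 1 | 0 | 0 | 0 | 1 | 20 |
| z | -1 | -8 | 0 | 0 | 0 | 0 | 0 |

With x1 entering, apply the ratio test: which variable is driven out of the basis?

u1

Column x1 entries and ratios — u1: 7/5 = 7/5; u2: 25/4 = 25/4; u3: 23/5 = 23/5; u4: 20/3 = 20/3.
Smallest ratio is 7/5 in the row of u1, so u1 leaves.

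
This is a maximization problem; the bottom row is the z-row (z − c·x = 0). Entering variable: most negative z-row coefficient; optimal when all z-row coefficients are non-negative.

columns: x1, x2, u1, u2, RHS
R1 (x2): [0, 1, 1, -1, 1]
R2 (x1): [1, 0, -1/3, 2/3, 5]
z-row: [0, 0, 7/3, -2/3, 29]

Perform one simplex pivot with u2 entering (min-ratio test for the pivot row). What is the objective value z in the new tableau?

Ratio test on column u2 — row 1: entry -1 ≤ 0; row 2: 5/(2/3) = 15/2. Minimum is 15/2 at row 2 (x1 leaves); pivot element 2/3.
Pivot on row 2; the z-row RHS becomes 29 − (-2/3)·(15/2) = 34.

34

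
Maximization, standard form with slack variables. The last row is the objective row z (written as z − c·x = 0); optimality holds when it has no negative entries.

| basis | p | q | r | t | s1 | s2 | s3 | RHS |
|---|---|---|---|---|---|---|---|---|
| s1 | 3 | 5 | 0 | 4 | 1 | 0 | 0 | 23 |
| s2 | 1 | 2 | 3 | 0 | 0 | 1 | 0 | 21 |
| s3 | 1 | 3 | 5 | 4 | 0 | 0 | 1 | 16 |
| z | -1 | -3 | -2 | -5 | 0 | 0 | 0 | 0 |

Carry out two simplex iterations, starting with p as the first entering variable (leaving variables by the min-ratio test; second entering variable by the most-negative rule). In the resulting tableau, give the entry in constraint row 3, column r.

15/8

Ratio test on column p — row 1: 23/3 = 23/3; row 2: 21/1 = 21; row 3: 16/1 = 16. Minimum is 23/3 at row 1 (s1 leaves); pivot element 3.
Divide row 1 by 3; eliminate column p from the other rows.
Second iteration: most negative z-row entry is -11/3 in column t, so t enters.
Ratio test on column t — row 1: (23/3)/(4/3) = 23/4; row 2: entry -4/3 ≤ 0; row 3: (25/3)/(8/3) = 25/8. Minimum is 25/8 at row 3 (s3 leaves); pivot element 8/3.
Divide row 3 by 8/3; eliminate column t from the other rows.
After both pivots, the entry at constraint row 3, column r is 15/8.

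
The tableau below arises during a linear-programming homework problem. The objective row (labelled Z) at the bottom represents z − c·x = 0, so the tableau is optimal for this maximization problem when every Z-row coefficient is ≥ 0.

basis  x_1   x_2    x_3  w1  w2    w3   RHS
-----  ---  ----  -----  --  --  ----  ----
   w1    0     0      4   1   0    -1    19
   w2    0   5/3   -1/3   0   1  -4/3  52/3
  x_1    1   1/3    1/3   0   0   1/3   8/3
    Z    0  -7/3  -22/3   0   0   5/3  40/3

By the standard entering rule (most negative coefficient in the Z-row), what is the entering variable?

x_3

Negative Z-row entries: x_2: -7/3, x_3: -22/3.
The most negative is -22/3 in column x_3, so x_3 enters.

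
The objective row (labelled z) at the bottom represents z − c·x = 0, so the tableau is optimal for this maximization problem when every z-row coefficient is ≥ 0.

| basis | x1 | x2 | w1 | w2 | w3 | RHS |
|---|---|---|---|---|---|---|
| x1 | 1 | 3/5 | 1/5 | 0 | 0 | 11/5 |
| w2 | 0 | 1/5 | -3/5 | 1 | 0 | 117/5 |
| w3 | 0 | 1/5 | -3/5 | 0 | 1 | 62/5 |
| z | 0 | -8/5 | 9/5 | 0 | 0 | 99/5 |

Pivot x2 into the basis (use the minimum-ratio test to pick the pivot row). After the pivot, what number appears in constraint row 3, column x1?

-1/3

Ratio test on column x2 — row 1: (11/5)/(3/5) = 11/3; row 2: (117/5)/(1/5) = 117; row 3: (62/5)/(1/5) = 62. Minimum is 11/3 at row 1 (x1 leaves); pivot element 3/5.
Divide row 1 by 3/5; eliminate column x2 from the other rows.
Row 3 update in column x1: 0 − (1/5)·(5/3) = -1/3.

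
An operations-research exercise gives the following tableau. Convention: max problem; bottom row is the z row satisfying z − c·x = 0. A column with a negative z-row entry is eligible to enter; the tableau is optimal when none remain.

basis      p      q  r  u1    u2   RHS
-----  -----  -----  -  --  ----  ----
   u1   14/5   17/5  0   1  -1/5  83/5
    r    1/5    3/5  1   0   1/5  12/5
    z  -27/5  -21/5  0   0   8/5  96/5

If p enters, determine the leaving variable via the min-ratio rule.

Column p entries and ratios — u1: (83/5)/(14/5) = 83/14; r: (12/5)/(1/5) = 12.
Smallest ratio is 83/14 in the row of u1, so u1 leaves.

u1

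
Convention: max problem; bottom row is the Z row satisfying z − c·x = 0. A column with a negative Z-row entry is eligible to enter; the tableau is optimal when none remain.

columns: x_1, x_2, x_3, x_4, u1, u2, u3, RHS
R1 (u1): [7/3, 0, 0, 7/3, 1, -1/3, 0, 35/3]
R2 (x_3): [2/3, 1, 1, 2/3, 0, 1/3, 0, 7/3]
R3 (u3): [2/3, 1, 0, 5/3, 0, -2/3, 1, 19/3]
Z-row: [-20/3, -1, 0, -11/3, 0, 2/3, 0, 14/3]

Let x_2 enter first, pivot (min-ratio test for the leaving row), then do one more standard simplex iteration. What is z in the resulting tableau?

Ratio test on column x_2 — row 1: entry 0 ≤ 0; row 2: (7/3)/1 = 7/3; row 3: (19/3)/1 = 19/3. Minimum is 7/3 at row 2 (x_3 leaves); pivot element 1.
Pivot on row 2; the Z-row RHS becomes 14/3 − (-1)·(7/3) = 7.
Next entering variable (most negative Z-row entry -6): x_1.
Ratio test on column x_1 — row 1: (35/3)/(7/3) = 5; row 2: (7/3)/(2/3) = 7/2; row 3: entry 0 ≤ 0. Minimum is 7/2 at row 2 (x_2 leaves); pivot element 2/3.
After the second pivot the Z-row RHS is 7 − (-6)·(7/2) = 28.

28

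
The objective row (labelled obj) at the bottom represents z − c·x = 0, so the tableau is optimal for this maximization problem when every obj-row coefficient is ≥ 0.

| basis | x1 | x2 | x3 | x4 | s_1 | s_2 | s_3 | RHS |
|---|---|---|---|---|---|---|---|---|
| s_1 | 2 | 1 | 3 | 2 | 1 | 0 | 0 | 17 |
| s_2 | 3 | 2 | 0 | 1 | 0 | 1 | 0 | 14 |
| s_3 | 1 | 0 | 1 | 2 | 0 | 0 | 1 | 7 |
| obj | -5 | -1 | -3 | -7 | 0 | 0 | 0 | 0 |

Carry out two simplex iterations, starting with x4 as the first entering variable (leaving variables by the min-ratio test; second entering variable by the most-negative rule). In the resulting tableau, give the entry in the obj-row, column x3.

Ratio test on column x4 — row 1: 17/2 = 17/2; row 2: 14/1 = 14; row 3: 7/2 = 7/2. Minimum is 7/2 at row 3 (s_3 leaves); pivot element 2.
Divide row 3 by 2; eliminate column x4 from the other rows.
Second iteration: most negative obj-row entry is -3/2 in column x1, so x1 enters.
Ratio test on column x1 — row 1: 10/1 = 10; row 2: (21/2)/(5/2) = 21/5; row 3: (7/2)/(1/2) = 7. Minimum is 21/5 at row 2 (s_2 leaves); pivot element 5/2.
Divide row 2 by 5/2; eliminate column x1 from the other rows.
After both pivots, the entry at the obj-row, column x3 is 1/5.

1/5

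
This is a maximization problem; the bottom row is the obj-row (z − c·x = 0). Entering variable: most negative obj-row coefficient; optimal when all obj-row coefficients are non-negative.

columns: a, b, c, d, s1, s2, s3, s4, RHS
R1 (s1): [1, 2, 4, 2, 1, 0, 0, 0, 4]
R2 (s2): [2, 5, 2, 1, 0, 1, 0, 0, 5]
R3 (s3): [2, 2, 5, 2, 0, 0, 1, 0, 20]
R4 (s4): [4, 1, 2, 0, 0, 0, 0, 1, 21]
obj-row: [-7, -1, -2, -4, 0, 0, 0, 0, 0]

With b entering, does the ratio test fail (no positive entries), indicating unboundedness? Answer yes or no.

Column b has positive entries in row(s) 1, 2, 3, 4, so the ratio test bounds it — not unbounded.

no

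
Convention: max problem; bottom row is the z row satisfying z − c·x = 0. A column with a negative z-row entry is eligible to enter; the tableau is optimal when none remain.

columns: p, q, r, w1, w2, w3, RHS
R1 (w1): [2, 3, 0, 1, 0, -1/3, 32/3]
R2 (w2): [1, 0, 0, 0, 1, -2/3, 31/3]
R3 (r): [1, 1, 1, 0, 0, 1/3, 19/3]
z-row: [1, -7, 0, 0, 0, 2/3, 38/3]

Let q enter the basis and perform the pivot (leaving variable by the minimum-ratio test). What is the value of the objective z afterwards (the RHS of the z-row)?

338/9

Ratio test on column q — row 1: (32/3)/3 = 32/9; row 2: entry 0 ≤ 0; row 3: (19/3)/1 = 19/3. Minimum is 32/9 at row 1 (w1 leaves); pivot element 3.
Pivot on row 1; the z-row RHS becomes 38/3 − (-7)·(32/9) = 338/9.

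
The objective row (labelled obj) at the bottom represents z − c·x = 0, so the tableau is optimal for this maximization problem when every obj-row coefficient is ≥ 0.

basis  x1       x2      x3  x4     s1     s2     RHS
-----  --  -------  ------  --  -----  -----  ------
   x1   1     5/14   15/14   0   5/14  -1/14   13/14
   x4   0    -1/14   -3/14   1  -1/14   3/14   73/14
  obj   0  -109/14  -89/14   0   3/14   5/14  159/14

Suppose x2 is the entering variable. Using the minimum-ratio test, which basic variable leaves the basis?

Column x2 entries and ratios — x1: (13/14)/(5/14) = 13/5; x4: -1/14 ≤ 0, skip.
Smallest ratio is 13/5 in the row of x1, so x1 leaves.

x1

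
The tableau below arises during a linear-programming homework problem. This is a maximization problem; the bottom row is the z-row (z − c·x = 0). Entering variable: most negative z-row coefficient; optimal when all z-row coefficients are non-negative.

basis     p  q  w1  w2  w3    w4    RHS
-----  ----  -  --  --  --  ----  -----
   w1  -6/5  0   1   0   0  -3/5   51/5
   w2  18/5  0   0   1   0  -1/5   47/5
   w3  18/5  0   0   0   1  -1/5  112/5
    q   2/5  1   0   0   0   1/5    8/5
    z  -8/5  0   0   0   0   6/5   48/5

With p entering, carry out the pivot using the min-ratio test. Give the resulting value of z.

Ratio test on column p — row 1: entry -6/5 ≤ 0; row 2: (47/5)/(18/5) = 47/18; row 3: (112/5)/(18/5) = 56/9; row 4: (8/5)/(2/5) = 4. Minimum is 47/18 at row 2 (w2 leaves); pivot element 18/5.
Pivot on row 2; the z-row RHS becomes 48/5 − (-8/5)·(47/18) = 124/9.

124/9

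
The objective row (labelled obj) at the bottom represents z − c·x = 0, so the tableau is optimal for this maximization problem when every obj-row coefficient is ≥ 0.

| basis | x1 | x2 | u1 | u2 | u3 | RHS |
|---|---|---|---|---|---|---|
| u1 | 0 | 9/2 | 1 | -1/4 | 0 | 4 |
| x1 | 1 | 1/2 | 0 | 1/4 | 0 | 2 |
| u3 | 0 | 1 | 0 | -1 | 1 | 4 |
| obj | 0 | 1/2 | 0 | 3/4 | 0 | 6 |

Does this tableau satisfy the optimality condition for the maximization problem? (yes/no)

yes

Every obj-row coefficient is ≥ 0, so the tableau is optimal.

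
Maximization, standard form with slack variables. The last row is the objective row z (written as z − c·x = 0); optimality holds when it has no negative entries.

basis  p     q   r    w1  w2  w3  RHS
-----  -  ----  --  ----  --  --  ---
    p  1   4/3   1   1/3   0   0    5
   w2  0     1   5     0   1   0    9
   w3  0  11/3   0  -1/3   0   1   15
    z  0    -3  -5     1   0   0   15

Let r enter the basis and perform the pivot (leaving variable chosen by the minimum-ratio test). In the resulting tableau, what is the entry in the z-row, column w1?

Ratio test on column r — row 1: 5/1 = 5; row 2: 9/5 = 9/5; row 3: entry 0 ≤ 0. Minimum is 9/5 at row 2 (w2 leaves); pivot element 5.
Divide row 2 by 5; eliminate column r from the other rows.
z-row update in column w1: 1 − (-5)·0 = 1.

1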